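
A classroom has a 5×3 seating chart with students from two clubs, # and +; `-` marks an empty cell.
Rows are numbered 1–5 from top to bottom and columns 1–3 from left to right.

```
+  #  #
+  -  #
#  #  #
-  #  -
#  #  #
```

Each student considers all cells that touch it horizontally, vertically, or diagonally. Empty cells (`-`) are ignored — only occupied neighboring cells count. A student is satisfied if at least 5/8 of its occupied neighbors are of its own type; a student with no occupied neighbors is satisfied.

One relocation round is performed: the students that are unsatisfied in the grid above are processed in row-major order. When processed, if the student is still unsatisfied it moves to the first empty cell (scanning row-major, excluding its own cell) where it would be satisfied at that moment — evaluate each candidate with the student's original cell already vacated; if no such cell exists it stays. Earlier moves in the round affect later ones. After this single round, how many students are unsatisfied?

Initially unsatisfied (in order): (1,1), (1,2), (2,1).
  (1,1): no empty cell satisfies it; stays.
  (1,2) → (2,2).
  (2,1): no empty cell satisfies it; stays.
Resulting grid:
+ - #
+ # #
# # #
- # -
# # #
Unsatisfied now: (1,1), (2,1).

2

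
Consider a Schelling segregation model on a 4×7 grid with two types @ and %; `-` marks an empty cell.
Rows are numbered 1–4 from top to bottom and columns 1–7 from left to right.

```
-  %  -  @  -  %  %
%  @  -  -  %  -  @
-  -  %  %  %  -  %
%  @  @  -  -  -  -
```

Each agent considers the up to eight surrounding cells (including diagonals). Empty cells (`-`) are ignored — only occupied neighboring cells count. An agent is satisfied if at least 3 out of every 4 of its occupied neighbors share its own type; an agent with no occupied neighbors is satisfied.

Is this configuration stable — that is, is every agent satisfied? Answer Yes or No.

No

Row 1: (1,2)% 1/2 ✗ · (1,4)@ 0/1 ✗ · (1,6)% 2/3 ✗ · (1,7)% 1/2 ✗
Row 2: (2,1)% 1/2 ✗ · (2,2)@ 0/3 ✗ · (2,5)% 3/4 ✓ · (2,7)@ 0/3 ✗
Row 3: (3,3)% 1/4 ✗ · (3,4)% 3/4 ✓ · (3,5)% 2/2 ✓ · (3,7)% 0/1 ✗
Row 4: (4,1)% 0/1 ✗ · (4,2)@ 1/3 ✗ · (4,3)@ 1/3 ✗
For instance (1,2) has only 1/2 same-type neighbors, below 3/4.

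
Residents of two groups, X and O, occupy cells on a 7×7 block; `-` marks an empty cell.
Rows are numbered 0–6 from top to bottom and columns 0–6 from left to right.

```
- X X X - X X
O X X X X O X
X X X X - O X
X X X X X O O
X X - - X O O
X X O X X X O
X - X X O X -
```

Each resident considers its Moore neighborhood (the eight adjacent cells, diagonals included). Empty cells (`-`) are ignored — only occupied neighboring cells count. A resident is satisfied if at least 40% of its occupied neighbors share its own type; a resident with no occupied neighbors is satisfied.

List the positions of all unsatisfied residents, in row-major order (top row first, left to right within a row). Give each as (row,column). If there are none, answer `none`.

(1,0), (1,5), (2,6), (5,2), (6,4)

(0,1)X 3/4 ✓
(0,2)X 5/5 ✓
(0,3)X 4/4 ✓
(0,5)X 3/4 ✓
(0,6)X 2/3 ✓
(1,0)O 0/4 ✗
(1,1)X 6/7 ✓
(1,2)X 8/8 ✓
(1,3)X 6/6 ✓
(1,4)X 4/6 ✓
(1,5)O 1/6 ✗
(1,6)X 3/5 ✓
(2,0)X 4/5 ✓
(2,1)X 7/8 ✓
(2,2)X 8/8 ✓
(2,3)X 7/7 ✓
(2,5)O 3/7 ✓
(2,6)X 1/5 ✗
(3,0)X 5/5 ✓
(3,1)X 7/7 ✓
(3,2)X 6/6 ✓
(3,3)X 5/5 ✓
(3,4)X 3/6 ✓
(3,5)O 4/7 ✓
(3,6)O 4/5 ✓
(4,0)X 5/5 ✓
(4,1)X 6/7 ✓
(4,4)X 5/7 ✓
(4,5)O 4/8 ✓
(4,6)O 4/5 ✓
(5,0)X 4/4 ✓
(5,1)X 5/6 ✓
(5,2)O 0/5 ✗
(5,3)X 4/6 ✓
(5,4)X 5/7 ✓
(5,5)X 3/7 ✓
(5,6)O 2/4 ✓
(6,0)X 2/2 ✓
(6,2)X 3/4 ✓
(6,3)X 3/5 ✓
(6,4)O 0/5 ✗
(6,5)X 2/4 ✓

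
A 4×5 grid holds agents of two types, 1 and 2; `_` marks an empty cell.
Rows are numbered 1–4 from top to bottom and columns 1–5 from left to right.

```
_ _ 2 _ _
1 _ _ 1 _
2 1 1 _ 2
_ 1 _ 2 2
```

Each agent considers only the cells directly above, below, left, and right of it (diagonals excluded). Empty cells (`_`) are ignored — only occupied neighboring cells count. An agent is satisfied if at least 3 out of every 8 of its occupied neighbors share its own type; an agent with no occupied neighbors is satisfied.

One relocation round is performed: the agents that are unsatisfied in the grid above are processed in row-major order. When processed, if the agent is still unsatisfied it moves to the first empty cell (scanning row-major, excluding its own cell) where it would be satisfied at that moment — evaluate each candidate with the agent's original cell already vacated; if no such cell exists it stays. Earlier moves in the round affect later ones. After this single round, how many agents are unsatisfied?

1

Initially unsatisfied (in order): (2,1), (3,1).
  (2,1) → (1,1).
  (3,1) → (1,2).
Resulting grid:
1 2 2 _ _
_ _ _ 1 _
_ 1 1 _ 2
_ 1 _ 2 2
Unsatisfied now: (1,1).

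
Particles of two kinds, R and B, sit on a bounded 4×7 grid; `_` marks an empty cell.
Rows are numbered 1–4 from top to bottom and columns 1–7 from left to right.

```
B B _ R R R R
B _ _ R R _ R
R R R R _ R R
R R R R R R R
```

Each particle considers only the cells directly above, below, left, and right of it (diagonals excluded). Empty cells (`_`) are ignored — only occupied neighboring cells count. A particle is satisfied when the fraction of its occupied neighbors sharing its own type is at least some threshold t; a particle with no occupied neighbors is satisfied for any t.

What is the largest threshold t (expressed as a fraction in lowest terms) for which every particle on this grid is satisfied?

Row 1: (1,1)B 2/2 · (1,2)B 1/1 · (1,4)R 2/2 · (1,5)R 3/3 · (1,6)R 2/2 · (1,7)R 2/2
Row 2: (2,1)B 1/2 · (2,4)R 3/3 · (2,5)R 2/2 · (2,7)R 2/2
Row 3: (3,1)R 2/3 · (3,2)R 3/3 · (3,3)R 3/3 · (3,4)R 3/3 · (3,6)R 2/2 · (3,7)R 3/3
Row 4: (4,1)R 2/2 · (4,2)R 3/3 · (4,3)R 3/3 · (4,4)R 3/3 · (4,5)R 2/2 · (4,6)R 3/3 · (4,7)R 2/2
The smallest same-type fraction is 1/2 at (2,1), which reduces to 1/2. Any threshold above that leaves this particle unsatisfied.

1/2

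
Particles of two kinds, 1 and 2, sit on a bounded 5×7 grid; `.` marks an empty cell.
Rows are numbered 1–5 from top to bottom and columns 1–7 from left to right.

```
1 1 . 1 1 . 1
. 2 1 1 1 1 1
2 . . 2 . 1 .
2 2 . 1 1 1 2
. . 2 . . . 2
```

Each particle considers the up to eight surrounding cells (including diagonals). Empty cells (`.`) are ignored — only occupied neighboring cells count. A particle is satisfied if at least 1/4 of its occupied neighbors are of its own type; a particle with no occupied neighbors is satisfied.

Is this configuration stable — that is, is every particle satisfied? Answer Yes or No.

(1,1)1 1/2 ✓
(1,2)1 2/3 ✓
(1,4)1 4/4 ✓
(1,5)1 4/4 ✓
(1,7)1 2/2 ✓
(2,2)2 1/4 ✓
(2,3)1 3/5 ✓
(2,4)1 4/5 ✓
(2,5)1 5/6 ✓
(2,6)1 5/5 ✓
(2,7)1 3/3 ✓
(3,1)2 3/3 ✓
(3,4)2 0/5 ✗
(3,6)1 5/6 ✓
(4,1)2 2/2 ✓
(4,2)2 3/3 ✓
(4,4)1 1/3 ✓
(4,5)1 3/4 ✓
(4,6)1 2/4 ✓
(4,7)2 1/3 ✓
(5,3)2 1/2 ✓
(5,7)2 1/2 ✓
For instance (3,4) has only 0/5 same-type neighbors, below 1/4.

No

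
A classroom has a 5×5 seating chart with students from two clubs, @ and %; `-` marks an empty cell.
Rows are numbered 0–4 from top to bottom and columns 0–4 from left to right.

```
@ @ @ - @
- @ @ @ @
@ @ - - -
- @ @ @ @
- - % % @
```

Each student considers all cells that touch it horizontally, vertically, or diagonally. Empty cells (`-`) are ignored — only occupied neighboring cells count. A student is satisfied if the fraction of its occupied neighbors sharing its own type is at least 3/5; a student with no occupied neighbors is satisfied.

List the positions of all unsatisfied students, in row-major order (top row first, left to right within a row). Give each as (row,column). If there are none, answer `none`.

(0,0)@ 2/2 satisfied
(0,1)@ 4/4 satisfied
(0,2)@ 4/4 satisfied
(0,4)@ 2/2 satisfied
(1,1)@ 6/6 satisfied
(1,2)@ 5/5 satisfied
(1,3)@ 4/4 satisfied
(1,4)@ 2/2 satisfied
(2,0)@ 3/3 satisfied
(2,1)@ 5/5 satisfied
(3,1)@ 3/4 satisfied
(3,2)@ 3/5 satisfied
(3,3)@ 3/5 satisfied
(3,4)@ 2/3 satisfied
(4,2)% 1/4 not
(4,3)% 1/5 not
(4,4)@ 2/3 satisfied

(4,2), (4,3)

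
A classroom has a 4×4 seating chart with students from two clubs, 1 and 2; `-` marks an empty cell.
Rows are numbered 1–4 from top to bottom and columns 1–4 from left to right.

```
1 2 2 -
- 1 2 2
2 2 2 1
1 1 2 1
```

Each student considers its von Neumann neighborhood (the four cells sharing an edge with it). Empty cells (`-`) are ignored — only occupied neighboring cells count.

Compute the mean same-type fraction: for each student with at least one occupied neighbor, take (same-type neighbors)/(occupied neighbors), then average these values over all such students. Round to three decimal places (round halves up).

0.452

(1,1)1 0/1
(1,2)2 1/3
(1,3)2 2/2
(2,2)1 0/3
(2,3)2 3/4
(2,4)2 1/2
(3,1)2 1/2
(3,2)2 2/4
(3,3)2 3/4
(3,4)1 1/3
(4,1)1 1/2
(4,2)1 1/3
(4,3)2 1/3
(4,4)1 1/2
Sum over 14 students: 0/1 + 1/3 + 2/2 + 0/3 + 3/4 + 1/2 + 1/2 + 2/4 + 3/4 + 1/3 + 1/2 + 1/3 + 1/3 + 1/2 = 19/3; mean = 19/3 ÷ 14 = 19/42 = 0.452380… → 0.452.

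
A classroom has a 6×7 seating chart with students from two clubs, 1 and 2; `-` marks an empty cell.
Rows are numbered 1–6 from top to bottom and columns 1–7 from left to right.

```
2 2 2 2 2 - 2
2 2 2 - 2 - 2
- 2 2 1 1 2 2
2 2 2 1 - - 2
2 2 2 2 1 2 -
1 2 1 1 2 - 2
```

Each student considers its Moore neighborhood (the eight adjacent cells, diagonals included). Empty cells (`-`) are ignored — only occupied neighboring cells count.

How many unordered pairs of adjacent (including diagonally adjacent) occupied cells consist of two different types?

23

Scan each occupied cell's neighbors to the right and below (and the two forward diagonals) so each pair is counted once.
Row 1: 2(1,1)–2(1,2)= 2(1,1)–2(2,1)= 2(1,1)–2(2,2)= 2(1,2)–2(1,3)= 2(1,2)–2(2,2)= 2(1,2)–2(2,3)= 2(1,2)–2(2,1)= 2(1,3)–2(1,4)= 2(1,3)–2(2,3)= 2(1,3)–2(2,2)= 2(1,4)–2(1,5)= 2(1,4)–2(2,5)= 2(1,4)–2(2,3)= 2(1,5)–2(2,5)= 2(1,7)–2(2,7)=  → 0/15 unlike.
Row 2: 2(2,1)–2(2,2)= 2(2,1)–2(3,2)= 2(2,2)–2(2,3)= 2(2,2)–2(3,2)= 2(2,2)–2(3,3)= 2(2,3)–2(3,3)= 2(2,3)–1(3,4)≠ 2(2,3)–2(3,2)= 2(2,5)–1(3,5)≠ 2(2,5)–2(3,6)= 2(2,5)–1(3,4)≠ 2(2,7)–2(3,7)= 2(2,7)–2(3,6)=  → 3/13 unlike.
Row 3: 2(3,2)–2(3,3)= 2(3,2)–2(4,2)= 2(3,2)–2(4,3)= 2(3,2)–2(4,1)= 2(3,3)–1(3,4)≠ 2(3,3)–2(4,3)= 2(3,3)–1(4,4)≠ 2(3,3)–2(4,2)= 1(3,4)–1(3,5)= 1(3,4)–1(4,4)= 1(3,4)–2(4,3)≠ 1(3,5)–2(3,6)≠ 1(3,5)–1(4,4)= 2(3,6)–2(3,7)= 2(3,6)–2(4,7)= 2(3,7)–2(4,7)=  → 4/16 unlike.
Row 4: 2(4,1)–2(4,2)= 2(4,1)–2(5,1)= 2(4,1)–2(5,2)= 2(4,2)–2(4,3)= 2(4,2)–2(5,2)= 2(4,2)–2(5,3)= 2(4,2)–2(5,1)= 2(4,3)–1(4,4)≠ 2(4,3)–2(5,3)= 2(4,3)–2(5,4)= 2(4,3)–2(5,2)= 1(4,4)–2(5,4)≠ 1(4,4)–1(5,5)= 1(4,4)–2(5,3)≠ 2(4,7)–2(5,6)=  → 3/15 unlike.
Row 5: 2(5,1)–2(5,2)= 2(5,1)–1(6,1)≠ 2(5,1)–2(6,2)= 2(5,2)–2(5,3)= 2(5,2)–2(6,2)= 2(5,2)–1(6,3)≠ 2(5,2)–1(6,1)≠ 2(5,3)–2(5,4)= 2(5,3)–1(6,3)≠ 2(5,3)–1(6,4)≠ 2(5,3)–2(6,2)= 2(5,4)–1(5,5)≠ 2(5,4)–1(6,4)≠ 2(5,4)–2(6,5)= 2(5,4)–1(6,3)≠ 1(5,5)–2(5,6)≠ 1(5,5)–2(6,5)≠ 1(5,5)–1(6,4)= 2(5,6)–2(6,7)= 2(5,6)–2(6,5)=  → 10/20 unlike.
Row 6: 1(6,1)–2(6,2)≠ 2(6,2)–1(6,3)≠ 1(6,3)–1(6,4)= 1(6,4)–2(6,5)≠  → 3/4 unlike.
Total adjacent occupied pairs: 83; unlike-type pairs: 23.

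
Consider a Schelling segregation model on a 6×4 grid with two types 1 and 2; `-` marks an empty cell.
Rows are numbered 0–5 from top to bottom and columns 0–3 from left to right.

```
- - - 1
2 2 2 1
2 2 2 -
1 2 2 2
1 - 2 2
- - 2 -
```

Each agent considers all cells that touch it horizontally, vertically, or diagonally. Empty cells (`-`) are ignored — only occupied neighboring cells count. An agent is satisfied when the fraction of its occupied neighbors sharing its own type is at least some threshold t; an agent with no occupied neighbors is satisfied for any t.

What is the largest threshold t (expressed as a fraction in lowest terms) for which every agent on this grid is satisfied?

1/4

Row 0: (0,3)1 1/2
Row 1: (1,0)2 3/3 · (1,1)2 5/5 · (1,2)2 3/5 · (1,3)1 1/3
Row 2: (2,0)2 4/5 · (2,1)2 7/8 · (2,2)2 6/7
Row 3: (3,0)1 1/4 · (3,1)2 5/7 · (3,2)2 6/6 · (3,3)2 4/4
Row 4: (4,0)1 1/2 · (4,2)2 5/5 · (4,3)2 4/4
Row 5: (5,2)2 2/2
The smallest same-type fraction is 1/4 at (3,0), which reduces to 1/4. Any threshold above that leaves this agent unsatisfied.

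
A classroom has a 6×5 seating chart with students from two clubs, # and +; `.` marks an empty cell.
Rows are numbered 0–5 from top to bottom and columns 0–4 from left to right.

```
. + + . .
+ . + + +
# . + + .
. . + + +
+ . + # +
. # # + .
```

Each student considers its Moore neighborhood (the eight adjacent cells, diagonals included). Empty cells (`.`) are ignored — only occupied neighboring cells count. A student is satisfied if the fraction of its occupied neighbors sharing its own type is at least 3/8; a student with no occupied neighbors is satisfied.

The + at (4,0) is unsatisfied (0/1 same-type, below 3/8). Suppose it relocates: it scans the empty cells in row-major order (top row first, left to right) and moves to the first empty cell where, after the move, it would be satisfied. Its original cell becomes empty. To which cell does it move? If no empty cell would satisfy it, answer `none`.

(0,0)

Vacating (4,0). Empty cells in order:
  (0,0): 2/2 same-type → satisfied — stop here.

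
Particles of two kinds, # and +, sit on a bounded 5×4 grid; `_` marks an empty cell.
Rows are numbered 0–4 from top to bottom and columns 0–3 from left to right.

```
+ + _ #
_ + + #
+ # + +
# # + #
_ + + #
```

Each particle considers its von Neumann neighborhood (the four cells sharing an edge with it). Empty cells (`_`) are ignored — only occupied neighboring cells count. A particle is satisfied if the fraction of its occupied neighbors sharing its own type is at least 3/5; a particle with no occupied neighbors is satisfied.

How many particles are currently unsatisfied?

(0,0)+ 1/1 satisfied
(0,1)+ 2/2 satisfied
(0,3)# 1/1 satisfied
(1,1)+ 2/3 satisfied
(1,2)+ 2/3 satisfied
(1,3)# 1/3 not
(2,0)+ 0/2 not
(2,1)# 1/4 not
(2,2)+ 3/4 satisfied
(2,3)+ 1/3 not
(3,0)# 1/2 not
(3,1)# 2/4 not
(3,2)+ 2/4 not
(3,3)# 1/3 not
(4,1)+ 1/2 not
(4,2)+ 2/3 satisfied
(4,3)# 1/2 not
Unsatisfied: (1,3), (2,0), (2,1), (2,3), (3,0), (3,1), (3,2), (3,3), (4,1), (4,3) — 10 in total.

10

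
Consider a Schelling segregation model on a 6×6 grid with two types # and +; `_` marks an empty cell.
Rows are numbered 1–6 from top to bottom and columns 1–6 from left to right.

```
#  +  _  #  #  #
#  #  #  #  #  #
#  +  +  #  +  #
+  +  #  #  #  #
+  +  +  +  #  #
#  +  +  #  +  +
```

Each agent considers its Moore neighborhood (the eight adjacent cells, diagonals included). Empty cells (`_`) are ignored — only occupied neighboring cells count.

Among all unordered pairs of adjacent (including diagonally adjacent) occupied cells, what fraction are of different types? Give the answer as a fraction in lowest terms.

44/105

Scan each occupied cell's neighbors to the right and below (and the two forward diagonals) so each pair is counted once.
Row 1: #(1,1)–+(1,2)≠ #(1,1)–#(2,1)= #(1,1)–#(2,2)= +(1,2)–#(2,2)≠ +(1,2)–#(2,3)≠ +(1,2)–#(2,1)≠ #(1,4)–#(1,5)= #(1,4)–#(2,4)= #(1,4)–#(2,5)= #(1,4)–#(2,3)= #(1,5)–#(1,6)= #(1,5)–#(2,5)= #(1,5)–#(2,6)= #(1,5)–#(2,4)= #(1,6)–#(2,6)= #(1,6)–#(2,5)=  → 4/16 unlike.
Row 2: #(2,1)–#(2,2)= #(2,1)–#(3,1)= #(2,1)–+(3,2)≠ #(2,2)–#(2,3)= #(2,2)–+(3,2)≠ #(2,2)–+(3,3)≠ #(2,2)–#(3,1)= #(2,3)–#(2,4)= #(2,3)–+(3,3)≠ #(2,3)–#(3,4)= #(2,3)–+(3,2)≠ #(2,4)–#(2,5)= #(2,4)–#(3,4)= #(2,4)–+(3,5)≠ #(2,4)–+(3,3)≠ #(2,5)–#(2,6)= #(2,5)–+(3,5)≠ #(2,5)–#(3,6)= #(2,5)–#(3,4)= #(2,6)–#(3,6)= #(2,6)–+(3,5)≠  → 9/21 unlike.
Row 3: #(3,1)–+(3,2)≠ #(3,1)–+(4,1)≠ #(3,1)–+(4,2)≠ +(3,2)–+(3,3)= +(3,2)–+(4,2)= +(3,2)–#(4,3)≠ +(3,2)–+(4,1)= +(3,3)–#(3,4)≠ +(3,3)–#(4,3)≠ +(3,3)–#(4,4)≠ +(3,3)–+(4,2)= #(3,4)–+(3,5)≠ #(3,4)–#(4,4)= #(3,4)–#(4,5)= #(3,4)–#(4,3)= +(3,5)–#(3,6)≠ +(3,5)–#(4,5)≠ +(3,5)–#(4,6)≠ +(3,5)–#(4,4)≠ #(3,6)–#(4,6)= #(3,6)–#(4,5)=  → 12/21 unlike.
Row 4: +(4,1)–+(4,2)= +(4,1)–+(5,1)= +(4,1)–+(5,2)= +(4,2)–#(4,3)≠ +(4,2)–+(5,2)= +(4,2)–+(5,3)= +(4,2)–+(5,1)= #(4,3)–#(4,4)= #(4,3)–+(5,3)≠ #(4,3)–+(5,4)≠ #(4,3)–+(5,2)≠ #(4,4)–#(4,5)= #(4,4)–+(5,4)≠ #(4,4)–#(5,5)= #(4,4)–+(5,3)≠ #(4,5)–#(4,6)= #(4,5)–#(5,5)= #(4,5)–#(5,6)= #(4,5)–+(5,4)≠ #(4,6)–#(5,6)= #(4,6)–#(5,5)=  → 7/21 unlike.
Row 5: +(5,1)–+(5,2)= +(5,1)–#(6,1)≠ +(5,1)–+(6,2)= +(5,2)–+(5,3)= +(5,2)–+(6,2)= +(5,2)–+(6,3)= +(5,2)–#(6,1)≠ +(5,3)–+(5,4)= +(5,3)–+(6,3)= +(5,3)–#(6,4)≠ +(5,3)–+(6,2)= +(5,4)–#(5,5)≠ +(5,4)–#(6,4)≠ +(5,4)–+(6,5)= +(5,4)–+(6,3)= #(5,5)–#(5,6)= #(5,5)–+(6,5)≠ #(5,5)–+(6,6)≠ #(5,5)–#(6,4)= #(5,6)–+(6,6)≠ #(5,6)–+(6,5)≠  → 9/21 unlike.
Row 6: #(6,1)–+(6,2)≠ +(6,2)–+(6,3)= +(6,3)–#(6,4)≠ #(6,4)–+(6,5)≠ +(6,5)–+(6,6)=  → 3/5 unlike.
Total adjacent occupied pairs: 105; unlike-type pairs: 44.
44/105 is already in lowest terms.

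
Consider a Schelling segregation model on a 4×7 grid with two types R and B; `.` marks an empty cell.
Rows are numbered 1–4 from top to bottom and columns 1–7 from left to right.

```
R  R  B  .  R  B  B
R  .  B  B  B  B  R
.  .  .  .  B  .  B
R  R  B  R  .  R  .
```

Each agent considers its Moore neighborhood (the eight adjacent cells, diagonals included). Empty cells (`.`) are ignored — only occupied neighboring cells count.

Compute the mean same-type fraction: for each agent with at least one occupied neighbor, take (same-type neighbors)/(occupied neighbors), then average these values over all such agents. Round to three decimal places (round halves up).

0.518

(1,1)R 2/2
(1,2)R 2/4
(1,3)B 2/3
(1,5)R 0/4
(1,6)B 3/5
(1,7)B 2/3
(2,1)R 2/2
(2,3)B 2/3
(2,4)B 4/5
(2,5)B 4/5
(2,6)B 5/7
(2,7)R 0/4
(3,5)B 3/5
(3,7)B 1/3
(4,1)R 1/1
(4,2)R 1/2
(4,3)B 0/2
(4,4)R 0/2
(4,6)R 0/2
Sum over 19 agents: 2/2 + 2/4 + 2/3 + 0/4 + 3/5 + 2/3 + 2/2 + 2/3 + 4/5 + 4/5 + 5/7 + 0/4 + 3/5 + 1/3 + 1/1 + 1/2 + 0/2 + 0/2 + 0/2 = 1034/105; mean = 1034/105 ÷ 19 = 1034/1995 = 0.518295… → 0.518.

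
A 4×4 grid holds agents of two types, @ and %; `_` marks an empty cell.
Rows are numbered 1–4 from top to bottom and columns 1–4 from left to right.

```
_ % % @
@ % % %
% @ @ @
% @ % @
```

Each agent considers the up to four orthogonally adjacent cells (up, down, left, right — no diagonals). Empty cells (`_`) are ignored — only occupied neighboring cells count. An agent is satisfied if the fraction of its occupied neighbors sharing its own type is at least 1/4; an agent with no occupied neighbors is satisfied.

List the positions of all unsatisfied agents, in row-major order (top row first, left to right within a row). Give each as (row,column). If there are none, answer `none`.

(1,4), (2,1), (4,3)

(1,2)% 2/2 ✓
(1,3)% 2/3 ✓
(1,4)@ 0/2 ✗
(2,1)@ 0/2 ✗
(2,2)% 2/4 ✓
(2,3)% 3/4 ✓
(2,4)% 1/3 ✓
(3,1)% 1/3 ✓
(3,2)@ 2/4 ✓
(3,3)@ 2/4 ✓
(3,4)@ 2/3 ✓
(4,1)% 1/2 ✓
(4,2)@ 1/3 ✓
(4,3)% 0/3 ✗
(4,4)@ 1/2 ✓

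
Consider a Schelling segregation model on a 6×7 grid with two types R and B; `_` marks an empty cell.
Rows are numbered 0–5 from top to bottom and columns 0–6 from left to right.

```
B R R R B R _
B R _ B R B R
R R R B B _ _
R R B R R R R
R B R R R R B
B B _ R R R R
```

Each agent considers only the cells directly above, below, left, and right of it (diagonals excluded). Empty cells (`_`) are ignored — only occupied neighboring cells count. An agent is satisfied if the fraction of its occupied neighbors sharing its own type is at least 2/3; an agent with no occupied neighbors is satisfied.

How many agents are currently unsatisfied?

(0,0)B 1/2 ✗
(0,1)R 2/3 ✓
(0,2)R 2/2 ✓
(0,3)R 1/3 ✗
(0,4)B 0/3 ✗
(0,5)R 0/2 ✗
(1,0)B 1/3 ✗
(1,1)R 2/3 ✓
(1,3)B 1/3 ✗
(1,4)R 0/4 ✗
(1,5)B 0/3 ✗
(1,6)R 0/1 ✗
(2,0)R 2/3 ✓
(2,1)R 4/4 ✓
(2,2)R 1/3 ✗
(2,3)B 2/4 ✗
(2,4)B 1/3 ✗
(3,0)R 3/3 ✓
(3,1)R 2/4 ✗
(3,2)B 0/4 ✗
(3,3)R 2/4 ✗
(3,4)R 3/4 ✓
(3,5)R 3/3 ✓
(3,6)R 1/2 ✗
(4,0)R 1/3 ✗
(4,1)B 1/4 ✗
(4,2)R 1/3 ✗
(4,3)R 4/4 ✓
(4,4)R 4/4 ✓
(4,5)R 3/4 ✓
(4,6)B 0/3 ✗
(5,0)B 1/2 ✗
(5,1)B 2/2 ✓
(5,3)R 2/2 ✓
(5,4)R 3/3 ✓
(5,5)R 3/3 ✓
(5,6)R 1/2 ✗
Unsatisfied: (0,0), (0,3), (0,4), (0,5), (1,0), (1,3), (1,4), (1,5), (1,6), (2,2), (2,3), (2,4), (3,1), (3,2), (3,3), (3,6), (4,0), (4,1), (4,2), (4,6), (5,0), (5,6) — 22 in total.

22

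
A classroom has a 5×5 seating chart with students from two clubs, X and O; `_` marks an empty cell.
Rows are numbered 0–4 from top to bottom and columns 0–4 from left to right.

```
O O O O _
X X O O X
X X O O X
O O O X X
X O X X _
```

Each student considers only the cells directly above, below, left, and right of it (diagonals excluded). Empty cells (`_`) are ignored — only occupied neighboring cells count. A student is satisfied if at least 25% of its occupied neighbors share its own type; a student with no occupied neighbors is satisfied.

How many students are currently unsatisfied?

1

(0,0)O 1/2 satisfied
(0,1)O 2/3 satisfied
(0,2)O 3/3 satisfied
(0,3)O 2/2 satisfied
(1,0)X 2/3 satisfied
(1,1)X 2/4 satisfied
(1,2)O 3/4 satisfied
(1,3)O 3/4 satisfied
(1,4)X 1/2 satisfied
(2,0)X 2/3 satisfied
(2,1)X 2/4 satisfied
(2,2)O 3/4 satisfied
(2,3)O 2/4 satisfied
(2,4)X 2/3 satisfied
(3,0)O 1/3 satisfied
(3,1)O 3/4 satisfied
(3,2)O 2/4 satisfied
(3,3)X 2/4 satisfied
(3,4)X 2/2 satisfied
(4,0)X 0/2 not
(4,1)O 1/3 satisfied
(4,2)X 1/3 satisfied
(4,3)X 2/2 satisfied
Unsatisfied: (4,0) — 1 in total.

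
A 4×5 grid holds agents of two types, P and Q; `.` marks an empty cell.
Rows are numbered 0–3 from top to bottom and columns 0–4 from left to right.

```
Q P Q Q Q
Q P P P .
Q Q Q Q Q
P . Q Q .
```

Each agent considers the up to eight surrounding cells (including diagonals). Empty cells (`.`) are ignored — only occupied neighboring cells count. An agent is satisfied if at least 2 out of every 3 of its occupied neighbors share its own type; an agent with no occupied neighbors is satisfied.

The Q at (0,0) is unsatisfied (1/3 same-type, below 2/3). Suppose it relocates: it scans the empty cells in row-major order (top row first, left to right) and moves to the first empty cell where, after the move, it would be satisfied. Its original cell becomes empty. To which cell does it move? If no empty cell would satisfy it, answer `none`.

(1,4)

Vacating (0,0). Empty cells in order:
  (1,4): 4/5 same-type → satisfied — stop here.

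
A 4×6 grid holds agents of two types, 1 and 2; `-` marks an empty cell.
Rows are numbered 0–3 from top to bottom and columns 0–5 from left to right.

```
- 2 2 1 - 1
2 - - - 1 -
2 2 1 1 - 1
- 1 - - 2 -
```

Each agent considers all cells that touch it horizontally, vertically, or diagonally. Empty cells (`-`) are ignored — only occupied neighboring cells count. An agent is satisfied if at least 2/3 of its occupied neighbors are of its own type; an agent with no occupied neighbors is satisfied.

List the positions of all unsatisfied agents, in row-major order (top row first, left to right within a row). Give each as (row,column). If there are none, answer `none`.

Row 0: (0,1)2 2/2 ok · (0,2)2 1/2 unhappy · (0,3)1 1/2 unhappy · (0,5)1 1/1 ok
Row 1: (1,0)2 3/3 ok · (1,4)1 4/4 ok
Row 2: (2,0)2 2/3 ok · (2,1)2 2/4 unhappy · (2,2)1 2/3 ok · (2,3)1 2/3 ok · (2,5)1 1/2 unhappy
Row 3: (3,1)1 1/3 unhappy · (3,4)2 0/2 unhappy

(0,2), (0,3), (2,1), (2,5), (3,1), (3,4)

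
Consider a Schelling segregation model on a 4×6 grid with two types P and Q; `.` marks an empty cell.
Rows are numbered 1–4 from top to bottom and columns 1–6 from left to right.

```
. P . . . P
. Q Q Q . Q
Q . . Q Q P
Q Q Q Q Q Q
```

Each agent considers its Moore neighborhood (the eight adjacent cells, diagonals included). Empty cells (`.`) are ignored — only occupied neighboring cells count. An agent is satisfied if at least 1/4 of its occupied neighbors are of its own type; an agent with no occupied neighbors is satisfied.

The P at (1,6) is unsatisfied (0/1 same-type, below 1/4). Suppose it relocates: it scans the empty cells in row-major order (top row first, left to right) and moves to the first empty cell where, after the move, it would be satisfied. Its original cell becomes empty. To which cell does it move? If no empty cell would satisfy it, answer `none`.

(1,1)

Vacating (1,6). Empty cells in order:
  (1,1): 1/2 same-type → satisfied — stop here.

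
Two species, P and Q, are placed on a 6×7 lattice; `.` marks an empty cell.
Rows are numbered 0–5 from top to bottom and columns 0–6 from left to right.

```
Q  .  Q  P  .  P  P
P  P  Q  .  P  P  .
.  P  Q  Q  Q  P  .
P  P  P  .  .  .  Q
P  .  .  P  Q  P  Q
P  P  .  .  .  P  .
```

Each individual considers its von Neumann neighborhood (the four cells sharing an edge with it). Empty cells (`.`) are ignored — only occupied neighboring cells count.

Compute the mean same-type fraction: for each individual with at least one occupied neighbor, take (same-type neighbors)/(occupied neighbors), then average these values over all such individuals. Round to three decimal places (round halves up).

(0,0)Q 0/1
(0,2)Q 1/2
(0,3)P 0/1
(0,5)P 2/2
(0,6)P 1/1
(1,0)P 1/2
(1,1)P 2/3
(1,2)Q 2/3
(1,4)P 1/2
(1,5)P 3/3
(2,1)P 2/3
(2,2)Q 2/4
(2,3)Q 2/2
(2,4)Q 1/3
(2,5)P 1/2
(3,0)P 2/2
(3,1)P 3/3
(3,2)P 1/2
(3,6)Q 1/1
(4,0)P 2/2
(4,3)P 0/1
(4,4)Q 0/2
(4,5)P 1/3
(4,6)Q 1/2
(5,0)P 2/2
(5,1)P 1/1
(5,5)P 1/1
Sum over 27 individuals: 0/1 + 1/2 + 0/1 + 2/2 + 1/1 + 1/2 + 2/3 + 2/3 + 1/2 + 3/3 + 2/3 + 2/4 + 2/2 + 1/3 + 1/2 + 2/2 + 3/3 + 1/2 + 1/1 + 2/2 + 0/1 + 0/2 + 1/3 + 1/2 + 2/2 + 1/1 + 1/1 = 103/6; mean = 103/6 ÷ 27 = 103/162 = 0.635802… → 0.636.

0.636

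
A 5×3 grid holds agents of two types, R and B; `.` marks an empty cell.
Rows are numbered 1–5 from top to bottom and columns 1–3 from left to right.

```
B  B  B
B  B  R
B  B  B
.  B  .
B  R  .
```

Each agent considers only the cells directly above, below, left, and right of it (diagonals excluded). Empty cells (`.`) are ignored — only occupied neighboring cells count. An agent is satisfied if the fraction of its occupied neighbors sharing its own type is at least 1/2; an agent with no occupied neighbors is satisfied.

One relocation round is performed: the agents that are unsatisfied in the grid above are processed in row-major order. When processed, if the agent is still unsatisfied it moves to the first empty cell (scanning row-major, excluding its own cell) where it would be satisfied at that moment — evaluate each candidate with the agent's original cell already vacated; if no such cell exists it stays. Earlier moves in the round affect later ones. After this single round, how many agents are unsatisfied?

Initially unsatisfied (in order): (2,3), (5,1), (5,2).
  (2,3) → (5,3).
  (5,1) → (2,3).
  (5,2): now satisfied by earlier moves; stays.
Resulting grid:
B B B
B B B
B B B
. B .
. R R
All satisfied now.

0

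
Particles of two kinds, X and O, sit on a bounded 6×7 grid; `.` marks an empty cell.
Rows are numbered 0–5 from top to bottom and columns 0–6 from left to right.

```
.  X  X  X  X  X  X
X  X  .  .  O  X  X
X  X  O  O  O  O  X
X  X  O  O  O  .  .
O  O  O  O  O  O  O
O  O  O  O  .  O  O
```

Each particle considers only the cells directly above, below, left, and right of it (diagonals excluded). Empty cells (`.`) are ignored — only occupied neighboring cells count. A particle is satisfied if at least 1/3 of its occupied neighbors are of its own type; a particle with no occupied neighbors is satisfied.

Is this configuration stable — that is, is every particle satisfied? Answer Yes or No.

Yes

Row 0: (0,1)X 2/2 satisfied · (0,2)X 2/2 satisfied · (0,3)X 2/2 satisfied · (0,4)X 2/3 satisfied · (0,5)X 3/3 satisfied · (0,6)X 2/2 satisfied
Row 1: (1,0)X 2/2 satisfied · (1,1)X 3/3 satisfied · (1,4)O 1/3 satisfied · (1,5)X 2/4 satisfied · (1,6)X 3/3 satisfied
Row 2: (2,0)X 3/3 satisfied · (2,1)X 3/4 satisfied · (2,2)O 2/3 satisfied · (2,3)O 3/3 satisfied · (2,4)O 4/4 satisfied · (2,5)O 1/3 satisfied · (2,6)X 1/2 satisfied
Row 3: (3,0)X 2/3 satisfied · (3,1)X 2/4 satisfied · (3,2)O 3/4 satisfied · (3,3)O 4/4 satisfied · (3,4)O 3/3 satisfied
Row 4: (4,0)O 2/3 satisfied · (4,1)O 3/4 satisfied · (4,2)O 4/4 satisfied · (4,3)O 4/4 satisfied · (4,4)O 3/3 satisfied · (4,5)O 3/3 satisfied · (4,6)O 2/2 satisfied
Row 5: (5,0)O 2/2 satisfied · (5,1)O 3/3 satisfied · (5,2)O 3/3 satisfied · (5,3)O 2/2 satisfied · (5,5)O 2/2 satisfied · (5,6)O 2/2 satisfied
All meet the threshold, so the configuration is stable.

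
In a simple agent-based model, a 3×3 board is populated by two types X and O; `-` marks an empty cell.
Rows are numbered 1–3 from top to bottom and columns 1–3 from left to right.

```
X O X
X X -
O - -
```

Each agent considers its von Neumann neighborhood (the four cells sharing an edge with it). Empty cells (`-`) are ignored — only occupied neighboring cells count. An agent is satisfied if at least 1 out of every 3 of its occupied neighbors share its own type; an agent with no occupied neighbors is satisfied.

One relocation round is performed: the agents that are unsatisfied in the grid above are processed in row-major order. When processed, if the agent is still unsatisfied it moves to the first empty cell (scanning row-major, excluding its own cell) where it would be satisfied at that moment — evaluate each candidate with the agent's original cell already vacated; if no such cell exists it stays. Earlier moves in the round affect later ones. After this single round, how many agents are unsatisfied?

0

Initially unsatisfied (in order): (1,2), (1,3), (3,1).
  (1,2) → (3,2).
  (1,3): now satisfied by earlier moves; stays.
  (3,1): now satisfied by earlier moves; stays.
Resulting grid:
X - X
X X -
O O -
All satisfied now.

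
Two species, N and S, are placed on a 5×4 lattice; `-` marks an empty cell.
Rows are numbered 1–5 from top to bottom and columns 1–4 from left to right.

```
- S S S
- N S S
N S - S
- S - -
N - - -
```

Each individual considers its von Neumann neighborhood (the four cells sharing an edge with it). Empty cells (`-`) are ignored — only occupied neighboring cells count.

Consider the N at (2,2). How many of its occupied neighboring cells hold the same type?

0

Occupied neighbors of (2,2): (1,2)=S, (3,2)=S, (2,3)=S.
Same type (N): 0 of 3.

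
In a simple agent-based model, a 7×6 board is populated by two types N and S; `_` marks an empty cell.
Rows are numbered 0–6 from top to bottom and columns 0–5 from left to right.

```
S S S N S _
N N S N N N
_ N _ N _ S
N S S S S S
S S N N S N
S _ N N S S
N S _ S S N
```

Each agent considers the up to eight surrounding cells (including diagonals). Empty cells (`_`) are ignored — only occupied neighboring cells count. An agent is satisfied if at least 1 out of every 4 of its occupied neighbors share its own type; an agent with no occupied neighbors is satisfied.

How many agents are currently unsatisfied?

Row 0: (0,0)S 1/3 ✓ · (0,1)S 3/5 ✓ · (0,2)S 2/5 ✓ · (0,3)N 2/5 ✓ · (0,4)S 0/4 ✗
Row 1: (1,0)N 2/4 ✓ · (1,1)N 2/6 ✓ · (1,2)S 2/7 ✓ · (1,3)N 3/6 ✓ · (1,4)N 4/6 ✓ · (1,5)N 1/3 ✓
Row 2: (2,1)N 3/6 ✓ · (2,3)N 2/6 ✓ · (2,5)S 2/4 ✓
Row 3: (3,0)N 1/4 ✓ · (3,1)S 3/6 ✓ · (3,2)S 3/7 ✓ · (3,3)S 3/6 ✓ · (3,4)S 4/7 ✓ · (3,5)S 3/4 ✓
Row 4: (4,0)S 3/4 ✓ · (4,1)S 4/7 ✓ · (4,2)N 3/7 ✓ · (4,3)N 3/8 ✓ · (4,4)S 5/8 ✓ · (4,5)N 0/5 ✗
Row 5: (5,0)S 3/4 ✓ · (5,2)N 3/6 ✓ · (5,3)N 3/7 ✓ · (5,4)S 4/8 ✓ · (5,5)S 3/5 ✓
Row 6: (6,0)N 0/2 ✗ · (6,1)S 1/3 ✓ · (6,3)S 2/4 ✓ · (6,4)S 3/5 ✓ · (6,5)N 0/3 ✗
Unsatisfied: (0,4), (4,5), (6,0), (6,5) — 4 in total.

4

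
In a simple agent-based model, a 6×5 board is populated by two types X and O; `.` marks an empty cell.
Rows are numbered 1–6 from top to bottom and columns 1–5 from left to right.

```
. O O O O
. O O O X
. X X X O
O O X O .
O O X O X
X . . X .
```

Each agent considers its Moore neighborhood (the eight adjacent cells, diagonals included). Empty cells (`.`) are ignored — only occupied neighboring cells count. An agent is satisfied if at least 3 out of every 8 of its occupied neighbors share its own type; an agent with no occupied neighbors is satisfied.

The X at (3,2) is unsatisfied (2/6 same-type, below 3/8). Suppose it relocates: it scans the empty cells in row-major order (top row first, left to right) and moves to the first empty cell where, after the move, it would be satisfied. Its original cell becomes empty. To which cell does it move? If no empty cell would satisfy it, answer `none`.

Vacating (3,2). Empty cells in order:
  (1,1): 0/2 same-type → still unsatisfied.
  (2,1): 0/2 same-type → still unsatisfied.
  (3,1): 0/3 same-type → still unsatisfied.
  (4,5): 2/5 same-type → satisfied — stop here.

(4,5)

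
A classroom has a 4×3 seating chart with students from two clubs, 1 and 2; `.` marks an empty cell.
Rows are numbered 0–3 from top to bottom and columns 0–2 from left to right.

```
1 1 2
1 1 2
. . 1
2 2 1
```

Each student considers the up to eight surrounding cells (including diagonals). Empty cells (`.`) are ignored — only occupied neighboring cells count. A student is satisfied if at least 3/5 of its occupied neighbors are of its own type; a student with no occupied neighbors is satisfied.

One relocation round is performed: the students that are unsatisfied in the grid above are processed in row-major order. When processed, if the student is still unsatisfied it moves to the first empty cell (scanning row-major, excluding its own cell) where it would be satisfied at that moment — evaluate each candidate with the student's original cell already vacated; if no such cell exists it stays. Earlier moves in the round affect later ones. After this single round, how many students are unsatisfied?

Initially unsatisfied (in order): (0,2), (1,2), (2,2), (3,1), (3,2).
  (0,2): no empty cell satisfies it; stays.
  (1,2): no empty cell satisfies it; stays.
  (2,2): no empty cell satisfies it; stays.
  (3,1): no empty cell satisfies it; stays.
  (3,2): no empty cell satisfies it; stays.
Resulting grid:
1 1 2
1 1 2
. . 1
2 2 1
Unsatisfied now: (0,2), (1,2), (2,2), (3,1), (3,2).

5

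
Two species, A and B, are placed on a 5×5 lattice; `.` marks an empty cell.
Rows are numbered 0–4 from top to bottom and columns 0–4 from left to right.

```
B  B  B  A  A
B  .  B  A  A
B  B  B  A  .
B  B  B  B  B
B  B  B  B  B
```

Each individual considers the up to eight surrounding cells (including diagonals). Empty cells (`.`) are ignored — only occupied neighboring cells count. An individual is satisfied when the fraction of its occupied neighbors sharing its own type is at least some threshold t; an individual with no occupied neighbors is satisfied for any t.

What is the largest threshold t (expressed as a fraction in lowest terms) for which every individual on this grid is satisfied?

2/7

(0,0)B 2/2
(0,1)B 4/4
(0,2)B 2/4
(0,3)A 3/5
(0,4)A 3/3
(1,0)B 4/4
(1,2)B 4/7
(1,3)A 4/7
(1,4)A 4/4
(2,0)B 4/4
(2,1)B 7/7
(2,2)B 5/7
(2,3)A 2/7
(3,0)B 5/5
(3,1)B 8/8
(3,2)B 7/8
(3,3)B 6/7
(3,4)B 3/4
(4,0)B 3/3
(4,1)B 5/5
(4,2)B 5/5
(4,3)B 5/5
(4,4)B 3/3
The smallest same-type fraction is 2/7 at (2,3), which reduces to 2/7. Any threshold above that leaves this individual unsatisfied.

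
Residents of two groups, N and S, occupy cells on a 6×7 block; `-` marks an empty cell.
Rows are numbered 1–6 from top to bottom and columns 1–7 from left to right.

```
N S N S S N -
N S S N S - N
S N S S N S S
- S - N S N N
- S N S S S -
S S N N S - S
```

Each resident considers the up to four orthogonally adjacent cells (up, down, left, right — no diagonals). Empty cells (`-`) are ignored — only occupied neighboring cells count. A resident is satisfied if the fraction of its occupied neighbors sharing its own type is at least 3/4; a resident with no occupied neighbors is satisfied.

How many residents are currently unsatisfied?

32

Row 1: (1,1)N 1/2 ✗ · (1,2)S 1/3 ✗ · (1,3)N 0/3 ✗ · (1,4)S 1/3 ✗ · (1,5)S 2/3 ✗ · (1,6)N 0/1 ✗
Row 2: (2,1)N 1/3 ✗ · (2,2)S 2/4 ✗ · (2,3)S 2/4 ✗ · (2,4)N 0/4 ✗ · (2,5)S 1/3 ✗ · (2,7)N 0/1 ✗
Row 3: (3,1)S 0/2 ✗ · (3,2)N 0/4 ✗ · (3,3)S 2/3 ✗ · (3,4)S 1/4 ✗ · (3,5)N 0/4 ✗ · (3,6)S 1/3 ✗ · (3,7)S 1/3 ✗
Row 4: (4,2)S 1/2 ✗ · (4,4)N 0/3 ✗ · (4,5)S 1/4 ✗ · (4,6)N 1/4 ✗ · (4,7)N 1/2 ✗
Row 5: (5,2)S 2/3 ✗ · (5,3)N 1/3 ✗ · (5,4)S 1/4 ✗ · (5,5)S 4/4 ✓ · (5,6)S 1/2 ✗
Row 6: (6,1)S 1/1 ✓ · (6,2)S 2/3 ✗ · (6,3)N 2/3 ✗ · (6,4)N 1/3 ✗ · (6,5)S 1/2 ✗ · (6,7)S 0/0 ✓
Unsatisfied: (1,1), (1,2), (1,3), (1,4), (1,5), (1,6), (2,1), (2,2), (2,3), (2,4), (2,5), (2,7), (3,1), (3,2), (3,3), (3,4), (3,5), (3,6), (3,7), (4,2), (4,4), (4,5), (4,6), (4,7), (5,2), (5,3), (5,4), (5,6), (6,2), (6,3), (6,4), (6,5) — 32 in total.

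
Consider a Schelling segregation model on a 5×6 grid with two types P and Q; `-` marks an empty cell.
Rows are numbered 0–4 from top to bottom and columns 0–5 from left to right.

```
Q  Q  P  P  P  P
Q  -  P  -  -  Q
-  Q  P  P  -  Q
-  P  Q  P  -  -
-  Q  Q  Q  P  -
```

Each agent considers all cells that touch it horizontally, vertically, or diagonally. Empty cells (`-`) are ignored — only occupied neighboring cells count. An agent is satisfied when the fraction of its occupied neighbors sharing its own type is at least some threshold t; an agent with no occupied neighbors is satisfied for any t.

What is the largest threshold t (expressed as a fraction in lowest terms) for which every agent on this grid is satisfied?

1/5

Row 0: (0,0)Q 2/2 · (0,1)Q 2/4 · (0,2)P 2/3 · (0,3)P 3/3 · (0,4)P 2/3 · (0,5)P 1/2
Row 1: (1,0)Q 3/3 · (1,2)P 4/6 · (1,5)Q 1/3
Row 2: (2,1)Q 2/5 · (2,2)P 4/6 · (2,3)P 3/4 · (2,5)Q 1/1
Row 3: (3,1)P 1/5 · (3,2)Q 4/8 · (3,3)P 3/6
Row 4: (4,1)Q 2/3 · (4,2)Q 3/5 · (4,3)Q 2/4 · (4,4)P 1/2
The smallest same-type fraction is 1/5 at (3,1), which reduces to 1/5. Any threshold above that leaves this agent unsatisfied.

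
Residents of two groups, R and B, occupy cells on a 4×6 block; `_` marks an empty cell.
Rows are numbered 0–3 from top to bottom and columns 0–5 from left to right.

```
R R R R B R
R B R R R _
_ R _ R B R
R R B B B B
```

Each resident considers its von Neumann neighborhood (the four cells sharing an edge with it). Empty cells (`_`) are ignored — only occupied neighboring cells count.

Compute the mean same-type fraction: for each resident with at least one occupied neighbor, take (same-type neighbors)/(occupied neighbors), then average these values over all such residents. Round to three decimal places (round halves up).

0.536

Row 0: (0,0)R 2/2 · (0,1)R 2/3 · (0,2)R 3/3 · (0,3)R 2/3 · (0,4)B 0/3 · (0,5)R 0/1
Row 1: (1,0)R 1/2 · (1,1)B 0/4 · (1,2)R 2/3 · (1,3)R 4/4 · (1,4)R 1/3
Row 2: (2,1)R 1/2 · (2,3)R 1/3 · (2,4)B 1/4 · (2,5)R 0/2
Row 3: (3,0)R 1/1 · (3,1)R 2/3 · (3,2)B 1/2 · (3,3)B 2/3 · (3,4)B 3/3 · (3,5)B 1/2
Sum over 21 residents: 2/2 + 2/3 + 3/3 + 2/3 + 0/3 + 0/1 + 1/2 + 0/4 + 2/3 + 4/4 + 1/3 + 1/2 + 1/3 + 1/4 + 0/2 + 1/1 + 2/3 + 1/2 + 2/3 + 3/3 + 1/2 = 45/4; mean = 45/4 ÷ 21 = 15/28 = 0.535714… → 0.536.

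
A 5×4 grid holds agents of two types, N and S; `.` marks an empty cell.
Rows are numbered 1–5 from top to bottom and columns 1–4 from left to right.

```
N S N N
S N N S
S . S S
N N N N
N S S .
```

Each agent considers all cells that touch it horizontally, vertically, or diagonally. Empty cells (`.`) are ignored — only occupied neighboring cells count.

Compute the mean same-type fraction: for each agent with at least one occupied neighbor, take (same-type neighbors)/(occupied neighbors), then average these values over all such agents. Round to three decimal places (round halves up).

Row 1: (1,1)N 1/3 · (1,2)S 1/5 · (1,3)N 3/5 · (1,4)N 2/3
Row 2: (2,1)S 2/4 · (2,2)N 3/7 · (2,3)N 3/7 · (2,4)S 2/5
Row 3: (3,1)S 1/4 · (3,3)S 2/7 · (3,4)S 2/5
Row 4: (4,1)N 2/4 · (4,2)N 3/7 · (4,3)N 2/6 · (4,4)N 1/4
Row 5: (5,1)N 2/3 · (5,2)S 1/5 · (5,3)S 1/4
Sum over 18 agents: 1/3 + 1/5 + 3/5 + 2/3 + 2/4 + 3/7 + 3/7 + 2/5 + 1/4 + 2/7 + 2/5 + 2/4 + 3/7 + 2/6 + 1/4 + 2/3 + 1/5 + 1/4 = 997/140; mean = 997/140 ÷ 18 = 997/2520 = 0.395634… → 0.396.

0.396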